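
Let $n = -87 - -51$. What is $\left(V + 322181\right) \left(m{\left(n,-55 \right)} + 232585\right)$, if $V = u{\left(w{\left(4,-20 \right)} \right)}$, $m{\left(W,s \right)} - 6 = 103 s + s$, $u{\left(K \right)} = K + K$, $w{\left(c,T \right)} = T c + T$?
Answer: $73048151451$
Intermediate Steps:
$n = -36$ ($n = -87 + 51 = -36$)
$w{\left(c,T \right)} = T + T c$
$u{\left(K \right)} = 2 K$
$m{\left(W,s \right)} = 6 + 104 s$ ($m{\left(W,s \right)} = 6 + \left(103 s + s\right) = 6 + 104 s$)
$V = -200$ ($V = 2 \left(- 20 \left(1 + 4\right)\right) = 2 \left(\left(-20\right) 5\right) = 2 \left(-100\right) = -200$)
$\left(V + 322181\right) \left(m{\left(n,-55 \right)} + 232585\right) = \left(-200 + 322181\right) \left(\left(6 + 104 \left(-55\right)\right) + 232585\right) = 321981 \left(\left(6 - 5720\right) + 232585\right) = 321981 \left(-5714 + 232585\right) = 321981 \cdot 226871 = 73048151451$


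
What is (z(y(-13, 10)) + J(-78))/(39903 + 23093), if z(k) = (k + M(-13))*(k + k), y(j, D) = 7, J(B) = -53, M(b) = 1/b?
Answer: 571/818948 ≈ 0.00069724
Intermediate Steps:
z(k) = 2*k*(-1/13 + k) (z(k) = (k + 1/(-13))*(k + k) = (k - 1/13)*(2*k) = (-1/13 + k)*(2*k) = 2*k*(-1/13 + k))
(z(y(-13, 10)) + J(-78))/(39903 + 23093) = ((2/13)*7*(-1 + 13*7) - 53)/(39903 + 23093) = ((2/13)*7*(-1 + 91) - 53)/62996 = ((2/13)*7*90 - 53)*(1/62996) = (1260/13 - 53)*(1/62996) = (571/13)*(1/62996) = 571/818948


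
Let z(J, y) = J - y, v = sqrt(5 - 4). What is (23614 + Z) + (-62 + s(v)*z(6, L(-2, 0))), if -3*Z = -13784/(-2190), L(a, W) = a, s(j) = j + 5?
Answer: 77519108/3285 ≈ 23598.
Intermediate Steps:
v = 1 (v = sqrt(1) = 1)
s(j) = 5 + j
Z = -6892/3285 (Z = -(-13784)/(3*(-2190)) = -(-13784)*(-1)/(3*2190) = -1/3*6892/1095 = -6892/3285 ≈ -2.0980)
(23614 + Z) + (-62 + s(v)*z(6, L(-2, 0))) = (23614 - 6892/3285) + (-62 + (5 + 1)*(6 - 1*(-2))) = 77565098/3285 + (-62 + 6*(6 + 2)) = 77565098/3285 + (-62 + 6*8) = 77565098/3285 + (-62 + 48) = 77565098/3285 - 14 = 77519108/3285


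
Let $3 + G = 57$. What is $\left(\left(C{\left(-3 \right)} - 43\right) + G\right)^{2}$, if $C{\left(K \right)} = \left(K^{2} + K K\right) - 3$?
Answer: $676$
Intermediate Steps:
$C{\left(K \right)} = -3 + 2 K^{2}$ ($C{\left(K \right)} = \left(K^{2} + K^{2}\right) - 3 = 2 K^{2} - 3 = -3 + 2 K^{2}$)
$G = 54$ ($G = -3 + 57 = 54$)
$\left(\left(C{\left(-3 \right)} - 43\right) + G\right)^{2} = \left(\left(\left(-3 + 2 \left(-3\right)^{2}\right) - 43\right) + 54\right)^{2} = \left(\left(\left(-3 + 2 \cdot 9\right) - 43\right) + 54\right)^{2} = \left(\left(\left(-3 + 18\right) - 43\right) + 54\right)^{2} = \left(\left(15 - 43\right) + 54\right)^{2} = \left(-28 + 54\right)^{2} = 26^{2} = 676$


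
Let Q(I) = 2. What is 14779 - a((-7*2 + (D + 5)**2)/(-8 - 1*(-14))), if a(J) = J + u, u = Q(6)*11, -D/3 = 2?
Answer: 88555/6 ≈ 14759.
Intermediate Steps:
D = -6 (D = -3*2 = -6)
u = 22 (u = 2*11 = 22)
a(J) = 22 + J (a(J) = J + 22 = 22 + J)
14779 - a((-7*2 + (D + 5)**2)/(-8 - 1*(-14))) = 14779 - (22 + (-7*2 + (-6 + 5)**2)/(-8 - 1*(-14))) = 14779 - (22 + (-14 + (-1)**2)/(-8 + 14)) = 14779 - (22 + (-14 + 1)/6) = 14779 - (22 - 13*1/6) = 14779 - (22 - 13/6) = 14779 - 1*119/6 = 14779 - 119/6 = 88555/6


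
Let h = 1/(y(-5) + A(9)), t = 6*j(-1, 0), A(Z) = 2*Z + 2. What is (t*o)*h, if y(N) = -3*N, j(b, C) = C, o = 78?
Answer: 0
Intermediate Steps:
A(Z) = 2 + 2*Z
t = 0 (t = 6*0 = 0)
h = 1/35 (h = 1/(-3*(-5) + (2 + 2*9)) = 1/(15 + (2 + 18)) = 1/(15 + 20) = 1/35 ≈ 0.028571)
(t*o)*h = (0*78)*(1/35) = 0*(1/35) = 0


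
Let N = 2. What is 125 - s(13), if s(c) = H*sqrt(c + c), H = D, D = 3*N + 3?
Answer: 125 - 9*sqrt(26) ≈ 79.109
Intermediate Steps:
D = 9 (D = 3*2 + 3 = 6 + 3 = 9)
H = 9
s(c) = 9*sqrt(2)*sqrt(c) (s(c) = 9*sqrt(c + c) = 9*sqrt(2*c) = 9*(sqrt(2)*sqrt(c)) = 9*sqrt(2)*sqrt(c))
125 - s(13) = 125 - 9*sqrt(2)*sqrt(13) = 125 - 9*sqrt(26)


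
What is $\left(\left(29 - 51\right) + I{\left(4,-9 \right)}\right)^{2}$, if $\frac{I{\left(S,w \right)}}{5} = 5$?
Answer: $9$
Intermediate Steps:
$I{\left(S,w \right)} = 25$ ($I{\left(S,w \right)} = 5 \cdot 5 = 25$)
$\left(\left(29 - 51\right) + I{\left(4,-9 \right)}\right)^{2} = \left(\left(29 - 51\right) + 25\right)^{2} = \left(-22 + 25\right)^{2} = 3^{2} = 9$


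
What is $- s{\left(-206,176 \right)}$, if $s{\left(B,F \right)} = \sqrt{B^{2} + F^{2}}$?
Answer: $- 2 \sqrt{18353} \approx -270.95$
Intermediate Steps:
$- s{\left(-206,176 \right)} = - \sqrt{\left(-206\right)^{2} + 176^{2}} = - \sqrt{42436 + 30976} = - \sqrt{73412} = - 2 \sqrt{18353}$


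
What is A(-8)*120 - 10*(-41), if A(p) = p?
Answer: -550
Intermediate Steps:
A(-8)*120 - 10*(-41) = -8*120 - 10*(-41) = -960 + 410 = -550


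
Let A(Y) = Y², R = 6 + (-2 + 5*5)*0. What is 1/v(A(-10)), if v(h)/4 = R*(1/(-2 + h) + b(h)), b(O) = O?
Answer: 49/117612 ≈ 0.00041662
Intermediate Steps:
R = 6 (R = 6 + (-2 + 25)*0 = 6 + 23*0 = 6 + 0 = 6)
v(h) = 24*h + 24/(-2 + h) (v(h) = 4*(6*(1/(-2 + h) + h)) = 4*(6*(h + 1/(-2 + h))) = 4*(6*h + 6/(-2 + h)) = 24*h + 24/(-2 + h))
1/v(A(-10)) = 1/(24*(1 + ((-10)²)² - 2*(-10)²)/(-2 + (-10)²)) = 1/(24*(1 + 100² - 2*100)/(-2 + 100)) = 1/(24*(1 + 10000 - 200)/98) = 1/(24*(1/98)*9801) = 1/(117612/49) = 49/117612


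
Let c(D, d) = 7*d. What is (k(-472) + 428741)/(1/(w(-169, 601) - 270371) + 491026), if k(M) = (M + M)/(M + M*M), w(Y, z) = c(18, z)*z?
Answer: 455981036054324/522223315305327 ≈ 0.87315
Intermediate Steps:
w(Y, z) = 7*z² (w(Y, z) = (7*z)*z = 7*z²)
k(M) = 2*M/(M + M²) (k(M) = (2*M)/(M + M²) = 2*M/(M + M²))
(k(-472) + 428741)/(1/(w(-169, 601) - 270371) + 491026) = (2/(1 - 472) + 428741)/(1/(7*601² - 270371) + 491026) = (2/(-471) + 428741)/(1/(7*361201 - 270371) + 491026) = (2*(-1/471) + 428741)/(1/(2528407 - 270371) + 491026) = (-2/471 + 428741)/(1/2258036 + 491026) = 201937009/(471*(1/2258036 + 491026)) = 201937009/(471*(1108754384937/2258036)) = (201937009/471)*(2258036/1108754384937) = 455981036054324/522223315305327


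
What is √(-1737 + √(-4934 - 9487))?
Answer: √(-1737 + I*√14421) ≈ 1.4398 + 41.702*I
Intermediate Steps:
√(-1737 + √(-4934 - 9487)) = √(-1737 + √(-14421)) = √(-1737 + I*√14421)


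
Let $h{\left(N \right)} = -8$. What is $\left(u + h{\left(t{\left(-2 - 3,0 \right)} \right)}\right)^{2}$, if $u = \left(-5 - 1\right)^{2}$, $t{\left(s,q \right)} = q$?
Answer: $784$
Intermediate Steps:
$u = 36$ ($u = \left(-6\right)^{2} = 36$)
$\left(u + h{\left(t{\left(-2 - 3,0 \right)} \right)}\right)^{2} = \left(36 - 8\right)^{2} = 28^{2} = 784$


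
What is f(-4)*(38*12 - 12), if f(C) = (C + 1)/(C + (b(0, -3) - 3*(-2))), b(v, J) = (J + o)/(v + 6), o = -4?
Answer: -7992/5 ≈ -1598.4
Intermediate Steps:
b(v, J) = (-4 + J)/(6 + v) (b(v, J) = (J - 4)/(v + 6) = (-4 + J)/(6 + v))
f(C) = (1 + C)/(29/6 + C) (f(C) = (C + 1)/(C + ((-4 - 3)/(6 + 0) - 3*(-2))) = (1 + C)/(C + (-7/6 + 6)) = (1 + C)/(C + 29/6) = (1 + C)/(29/6 + C))
f(-4)*(38*12 - 12) = (6*(1 - 4)/(29 + 6*(-4)))*(38*12 - 12) = (6*(-3)/(29 - 24))*(456 - 12) = (6*(-3)/5)*444 = (6*(1/5)*(-3))*444 = -18/5*444 = -7992/5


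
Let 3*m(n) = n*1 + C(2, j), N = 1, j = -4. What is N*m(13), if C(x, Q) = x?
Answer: 5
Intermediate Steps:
m(n) = ⅔ + n/3 (m(n) = (n*1 + 2)/3 = (n + 2)/3 = (2 + n)/3 = ⅔ + n/3)
N*m(13) = 1*(⅔ + (⅓)*13) = 1*(⅔ + 13/3) = 1*5 = 5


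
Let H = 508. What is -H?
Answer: -508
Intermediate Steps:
-H = -1*508 = -508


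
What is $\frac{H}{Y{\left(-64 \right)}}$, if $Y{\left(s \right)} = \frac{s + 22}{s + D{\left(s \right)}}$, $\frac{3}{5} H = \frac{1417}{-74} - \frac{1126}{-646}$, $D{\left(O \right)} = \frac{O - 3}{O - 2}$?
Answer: $- \frac{8647162765}{198769032} \approx -43.504$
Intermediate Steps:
$D{\left(O \right)} = \frac{-3 + O}{-2 + O}$
$H = - \frac{2080145}{71706}$ ($H = \frac{5 \left(\frac{1417}{-74} - \frac{1126}{-646}\right)}{3} = \frac{5 \left(1417 \left(- \frac{1}{74}\right) - - \frac{563}{323}\right)}{3} = \frac{5 \left(- \frac{1417}{74} + \frac{563}{323}\right)}{3} = \frac{5}{3} \left(- \frac{416029}{23902}\right) = - \frac{2080145}{71706} \approx -29.009$)
$Y{\left(s \right)} = \frac{22 + s}{s + \frac{-3 + s}{-2 + s}}$ ($Y{\left(s \right)} = \frac{s + 22}{s + \frac{-3 + s}{-2 + s}} = \frac{22 + s}{s + \frac{-3 + s}{-2 + s}}$)
$\frac{H}{Y{\left(-64 \right)}} = - \frac{2080145}{71706 \frac{\left(-2 - 64\right) \left(22 - 64\right)}{-3 - 64 - 64 \left(-2 - 64\right)}} = - \frac{2080145}{71706 \frac{1}{-3 - 64 - -4224} \left(-66\right) \left(-42\right)} = - \frac{2080145}{71706 \frac{1}{-3 - 64 + 4224} \left(-66\right) \left(-42\right)} = - \frac{2080145}{71706 \cdot \frac{1}{4157} \left(-66\right) \left(-42\right)} = - \frac{2080145}{71706 \cdot \frac{2772}{4157}} = \left(- \frac{2080145}{71706}\right) \frac{4157}{2772} = - \frac{8647162765}{198769032}$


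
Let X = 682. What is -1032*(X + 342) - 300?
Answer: -1057068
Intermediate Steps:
-1032*(X + 342) - 300 = -1032*(682 + 342) - 300 = -1032*1024 - 300 = -1056768 - 300 = -1057068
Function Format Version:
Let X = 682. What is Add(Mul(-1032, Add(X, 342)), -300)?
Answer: -1057068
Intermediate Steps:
Add(Mul(-1032, Add(X, 342)), -300) = Add(Mul(-1032, Add(682, 342)), -300) = Add(Mul(-1032, 1024), -300) = Add(-1056768, -300) = -1057068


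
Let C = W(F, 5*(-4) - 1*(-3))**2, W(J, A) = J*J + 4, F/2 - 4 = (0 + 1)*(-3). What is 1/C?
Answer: 1/64 ≈ 0.015625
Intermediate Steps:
F = 2 (F = 8 + 2*((0 + 1)*(-3)) = 8 + 2*(1*(-3)) = 8 + 2*(-3) = 8 - 6 = 2)
W(J, A) = 4 + J**2 (W(J, A) = J**2 + 4 = 4 + J**2)
C = 64 (C = (4 + 2**2)**2 = (4 + 4)**2 = 8**2 = 64)
1/C = 1/64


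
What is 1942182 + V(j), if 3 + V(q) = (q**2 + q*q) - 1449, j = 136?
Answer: 1977722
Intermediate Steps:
V(q) = -1452 + 2*q**2 (V(q) = -3 + ((q**2 + q*q) - 1449) = -3 + ((q**2 + q**2) - 1449) = -3 + (2*q**2 - 1449) = -3 + (-1449 + 2*q**2) = -1452 + 2*q**2)
1942182 + V(j) = 1942182 + (-1452 + 2*136**2) = 1942182 + (-1452 + 2*18496) = 1942182 + (-1452 + 36992) = 1942182 + 35540 = 1977722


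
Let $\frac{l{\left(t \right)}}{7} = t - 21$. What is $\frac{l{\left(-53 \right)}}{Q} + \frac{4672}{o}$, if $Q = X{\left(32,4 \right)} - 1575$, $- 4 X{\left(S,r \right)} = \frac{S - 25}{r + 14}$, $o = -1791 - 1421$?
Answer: $- \frac{200608}{178211} \approx -1.1257$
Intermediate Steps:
$l{\left(t \right)} = -147 + 7 t$ ($l{\left(t \right)} = 7 \left(t - 21\right) = 7 \left(-21 + t\right) = -147 + 7 t$)
$o = -3212$ ($o = -1791 - 1421 = -3212$)
$X{\left(S,r \right)} = - \frac{-25 + S}{4 \left(14 + r\right)}$ ($X{\left(S,r \right)} = - \frac{\left(S - 25\right) \frac{1}{r + 14}}{4} = - \frac{\left(-25 + S\right) \frac{1}{14 + r}}{4} = - \frac{\frac{1}{14 + r} \left(-25 + S\right)}{4} = - \frac{-25 + S}{4 \left(14 + r\right)}$)
$Q = - \frac{113407}{72}$ ($Q = \frac{25 - 32}{4 \left(14 + 4\right)} - 1575 = \frac{25 - 32}{4 \cdot 18} - 1575 = \frac{1}{4} \cdot \frac{1}{18} \left(-7\right) - 1575 = - \frac{7}{72} - 1575 = - \frac{113407}{72} \approx -1575.1$)
$\frac{l{\left(-53 \right)}}{Q} + \frac{4672}{o} = \frac{-147 + 7 \left(-53\right)}{- \frac{113407}{72}} + \frac{4672}{-3212} = \left(-147 - 371\right) \left(- \frac{72}{113407}\right) + 4672 \left(- \frac{1}{3212}\right) = \left(-518\right) \left(- \frac{72}{113407}\right) - \frac{16}{11} = \frac{5328}{16201} - \frac{16}{11} = - \frac{200608}{178211}$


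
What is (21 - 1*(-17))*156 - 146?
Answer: 5782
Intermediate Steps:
(21 - 1*(-17))*156 - 146 = (21 + 17)*156 - 146 = 38*156 - 146 = 5928 - 146 = 5782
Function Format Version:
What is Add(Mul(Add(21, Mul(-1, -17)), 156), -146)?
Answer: 5782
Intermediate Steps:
Add(Mul(Add(21, Mul(-1, -17)), 156), -146) = Add(Mul(Add(21, 17), 156), -146) = Add(Mul(38, 156), -146) = Add(5928, -146) = 5782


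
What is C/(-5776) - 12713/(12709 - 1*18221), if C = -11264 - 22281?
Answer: 32291291/3979664 ≈ 8.1141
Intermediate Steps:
C = -33545
C/(-5776) - 12713/(12709 - 1*18221) = -33545/(-5776) - 12713/(12709 - 1*18221) = -33545*(-1/5776) - 12713/(12709 - 18221) = 33545/5776 - 12713/(-5512) = 33545/5776 - 12713*(-1/5512) = 33545/5776 + 12713/5512 = 32291291/3979664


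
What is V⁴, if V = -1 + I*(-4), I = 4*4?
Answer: 17850625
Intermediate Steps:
I = 16
V = -65 (V = -1 + 16*(-4) = -1 - 64 = -65)
V⁴ = (-65)⁴ = 17850625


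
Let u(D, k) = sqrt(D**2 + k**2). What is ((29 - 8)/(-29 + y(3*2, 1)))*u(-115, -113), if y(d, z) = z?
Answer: -3*sqrt(25994)/4 ≈ -120.92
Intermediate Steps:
((29 - 8)/(-29 + y(3*2, 1)))*u(-115, -113) = ((29 - 8)/(-29 + 1))*sqrt((-115)**2 + (-113)**2) = (21/(-28))*sqrt(13225 + 12769) = (21*(-1/28))*sqrt(25994) = -3*sqrt(25994)/4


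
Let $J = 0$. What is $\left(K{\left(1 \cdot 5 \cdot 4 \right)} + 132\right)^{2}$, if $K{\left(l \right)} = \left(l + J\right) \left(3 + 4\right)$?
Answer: $73984$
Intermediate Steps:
$K{\left(l \right)} = 7 l$ ($K{\left(l \right)} = \left(l + 0\right) \left(3 + 4\right) = l 7 = 7 l$)
$\left(K{\left(1 \cdot 5 \cdot 4 \right)} + 132\right)^{2} = \left(7 \cdot 1 \cdot 5 \cdot 4 + 132\right)^{2} = \left(7 \cdot 5 \cdot 4 + 132\right)^{2} = \left(7 \cdot 20 + 132\right)^{2} = \left(140 + 132\right)^{2} = 272^{2} = 73984$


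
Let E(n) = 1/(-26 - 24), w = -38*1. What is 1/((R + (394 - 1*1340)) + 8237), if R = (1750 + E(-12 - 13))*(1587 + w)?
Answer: 50/135900501 ≈ 3.6792e-7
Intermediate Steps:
w = -38
E(n) = -1/50 (E(n) = 1/(-50) = -1/50)
R = 135535951/50 (R = (1750 - 1/50)*(1587 - 38) = (87499/50)*1549 = 135535951/50 ≈ 2.7107e+6)
1/((R + (394 - 1*1340)) + 8237) = 1/((135535951/50 + (394 - 1*1340)) + 8237) = 1/((135535951/50 + (394 - 1340)) + 8237) = 1/((135535951/50 - 946) + 8237) = 1/(135488651/50 + 8237) = 1/(135900501/50) = 50/135900501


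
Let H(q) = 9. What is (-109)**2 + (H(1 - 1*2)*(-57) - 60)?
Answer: 11308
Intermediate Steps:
(-109)**2 + (H(1 - 1*2)*(-57) - 60) = (-109)**2 + (9*(-57) - 60) = 11881 + (-513 - 60) = 11881 - 573 = 11308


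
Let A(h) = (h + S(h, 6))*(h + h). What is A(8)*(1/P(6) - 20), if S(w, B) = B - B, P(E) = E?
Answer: -7616/3 ≈ -2538.7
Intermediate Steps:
S(w, B) = 0
A(h) = 2*h² (A(h) = (h + 0)*(h + h) = h*(2*h) = 2*h²)
A(8)*(1/P(6) - 20) = (2*8²)*(1/6 - 20) = (2*64)*(⅙ - 20) = 128*(-119/6) = -7616/3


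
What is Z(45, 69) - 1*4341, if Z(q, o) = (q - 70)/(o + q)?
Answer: -494899/114 ≈ -4341.2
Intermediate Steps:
Z(q, o) = (-70 + q)/(o + q)
Z(45, 69) - 1*4341 = (-70 + 45)/(69 + 45) - 1*4341 = -25/114 - 4341 = -494899/114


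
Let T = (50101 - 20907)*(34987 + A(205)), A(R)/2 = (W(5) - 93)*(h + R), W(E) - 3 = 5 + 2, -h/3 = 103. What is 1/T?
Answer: 1/1525415694 ≈ 6.5556e-10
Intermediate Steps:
h = -309 (h = -3*103 = -309)
W(E) = 10 (W(E) = 3 + (5 + 2) = 3 + 7 = 10)
A(R) = 51294 - 166*R (A(R) = 2*((10 - 93)*(-309 + R)) = 2*(-83*(-309 + R)) = 2*(25647 - 83*R) = 51294 - 166*R)
T = 1525415694 (T = (50101 - 20907)*(34987 + (51294 - 166*205)) = 29194*(34987 + (51294 - 34030)) = 29194*(34987 + 17264) = 29194*52251 = 1525415694)
1/T = 1/1525415694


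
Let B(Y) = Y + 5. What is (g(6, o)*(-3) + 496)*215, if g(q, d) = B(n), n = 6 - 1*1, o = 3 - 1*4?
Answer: 100190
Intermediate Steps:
o = -1 (o = 3 - 4 = -1)
n = 5 (n = 6 - 1 = 5)
B(Y) = 5 + Y
g(q, d) = 10 (g(q, d) = 5 + 5 = 10)
(g(6, o)*(-3) + 496)*215 = (10*(-3) + 496)*215 = (-30 + 496)*215 = 466*215 = 100190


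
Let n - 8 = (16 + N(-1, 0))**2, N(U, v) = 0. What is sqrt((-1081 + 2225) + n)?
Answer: 8*sqrt(22) ≈ 37.523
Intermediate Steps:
n = 264 (n = 8 + (16 + 0)**2 = 8 + 16**2 = 8 + 256 = 264)
sqrt((-1081 + 2225) + n) = sqrt((-1081 + 2225) + 264) = sqrt(1144 + 264) = sqrt(1408) = 8*sqrt(22)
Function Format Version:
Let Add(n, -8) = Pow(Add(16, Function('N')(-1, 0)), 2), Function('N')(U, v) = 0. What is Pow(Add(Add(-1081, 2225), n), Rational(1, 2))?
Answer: Mul(8, Pow(22, Rational(1, 2))) ≈ 37.523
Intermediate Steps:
n = 264 (n = Add(8, Pow(Add(16, 0), 2)) = Add(8, Pow(16, 2)) = Add(8, 256) = 264)
Pow(Add(Add(-1081, 2225), n), Rational(1, 2)) = Pow(Add(Add(-1081, 2225), 264), Rational(1, 2)) = Pow(Add(1144, 264), Rational(1, 2)) = Pow(1408, Rational(1, 2)) = Mul(8, Pow(22, Rational(1, 2)))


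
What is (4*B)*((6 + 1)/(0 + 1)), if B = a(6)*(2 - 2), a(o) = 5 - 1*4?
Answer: 0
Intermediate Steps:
a(o) = 1 (a(o) = 5 - 4 = 1)
B = 0 (B = 1*(2 - 2) = 1*0 = 0)
(4*B)*((6 + 1)/(0 + 1)) = (4*0)*((6 + 1)/(0 + 1)) = 0*(7/1) = 0*(7*1) = 0*7 = 0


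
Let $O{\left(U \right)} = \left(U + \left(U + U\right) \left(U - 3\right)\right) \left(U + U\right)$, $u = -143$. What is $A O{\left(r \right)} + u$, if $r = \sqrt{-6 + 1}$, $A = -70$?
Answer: $-3643 + 1400 i \sqrt{5} \approx -3643.0 + 3130.5 i$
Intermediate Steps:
$r = i \sqrt{5}$ ($r = \sqrt{-5} = i \sqrt{5} \approx 2.2361 i$)
$O{\left(U \right)} = 2 U \left(U + 2 U \left(-3 + U\right)\right)$ ($O{\left(U \right)} = \left(U + 2 U \left(-3 + U\right)\right) 2 U = 2 U \left(U + 2 U \left(-3 + U\right)\right)$)
$A O{\left(r \right)} + u = - 70 \left(i \sqrt{5}\right)^{2} \left(-10 + 4 i \sqrt{5}\right) - 143 = - 70 \left(- 5 \left(-10 + 4 i \sqrt{5}\right)\right) - 143 = - 70 \left(50 - 20 i \sqrt{5}\right) - 143 = \left(-3500 + 1400 i \sqrt{5}\right) - 143 = -3643 + 1400 i \sqrt{5}$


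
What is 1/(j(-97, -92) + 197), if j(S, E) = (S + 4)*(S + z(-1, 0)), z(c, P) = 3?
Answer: 1/8939 ≈ 0.00011187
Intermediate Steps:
j(S, E) = (3 + S)*(4 + S) (j(S, E) = (S + 4)*(S + 3) = (4 + S)*(3 + S) = (3 + S)*(4 + S))
1/(j(-97, -92) + 197) = 1/((12 + (-97)**2 + 7*(-97)) + 197) = 1/((12 + 9409 - 679) + 197) = 1/(8742 + 197) = 1/8939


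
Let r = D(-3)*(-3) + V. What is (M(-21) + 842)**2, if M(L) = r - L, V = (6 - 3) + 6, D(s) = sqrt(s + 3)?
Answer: 760384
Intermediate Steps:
D(s) = sqrt(3 + s)
V = 9 (V = 3 + 6 = 9)
r = 9 (r = sqrt(3 - 3)*(-3) + 9 = sqrt(0)*(-3) + 9 = 0*(-3) + 9 = 0 + 9 = 9)
M(L) = 9 - L
(M(-21) + 842)**2 = ((9 - 1*(-21)) + 842)**2 = ((9 + 21) + 842)**2 = (30 + 842)**2 = 872**2 = 760384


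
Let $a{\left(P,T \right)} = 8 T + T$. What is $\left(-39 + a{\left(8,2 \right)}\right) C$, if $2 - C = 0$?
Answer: $-42$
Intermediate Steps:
$C = 2$ ($C = 2 - 0 = 2 + 0 = 2$)
$a{\left(P,T \right)} = 9 T$
$\left(-39 + a{\left(8,2 \right)}\right) C = \left(-39 + 9 \cdot 2\right) 2 = \left(-39 + 18\right) 2 = \left(-21\right) 2 = -42$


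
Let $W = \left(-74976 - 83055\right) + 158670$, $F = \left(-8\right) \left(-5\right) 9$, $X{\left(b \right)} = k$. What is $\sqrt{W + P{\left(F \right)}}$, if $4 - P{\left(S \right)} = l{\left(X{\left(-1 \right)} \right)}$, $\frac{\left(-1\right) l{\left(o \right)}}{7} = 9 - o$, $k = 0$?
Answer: $\sqrt{706} \approx 26.571$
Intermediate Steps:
$X{\left(b \right)} = 0$
$F = 360$ ($F = 40 \cdot 9 = 360$)
$W = 639$ ($W = -158031 + 158670 = 639$)
$l{\left(o \right)} = -63 + 7 o$ ($l{\left(o \right)} = - 7 \left(9 - o\right) = -63 + 7 o$)
$P{\left(S \right)} = 67$ ($P{\left(S \right)} = 4 - \left(-63 + 7 \cdot 0\right) = 4 - \left(-63 + 0\right) = 4 - -63 = 4 + 63 = 67$)
$\sqrt{W + P{\left(F \right)}} = \sqrt{639 + 67} = \sqrt{706}$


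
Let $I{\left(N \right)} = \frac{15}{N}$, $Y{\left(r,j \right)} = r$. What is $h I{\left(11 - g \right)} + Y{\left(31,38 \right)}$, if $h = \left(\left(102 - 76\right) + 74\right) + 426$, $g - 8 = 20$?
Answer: $- \frac{7363}{17} \approx -433.12$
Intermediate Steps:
$g = 28$ ($g = 8 + 20 = 28$)
$h = 526$ ($h = \left(26 + 74\right) + 426 = 100 + 426 = 526$)
$h I{\left(11 - g \right)} + Y{\left(31,38 \right)} = 526 \frac{15}{11 - 28} + 31 = 526 \frac{15}{-17} + 31 = 526 \cdot 15 \left(- \frac{1}{17}\right) + 31 = 526 \left(- \frac{15}{17}\right) + 31 = - \frac{7890}{17} + 31 = - \frac{7363}{17}$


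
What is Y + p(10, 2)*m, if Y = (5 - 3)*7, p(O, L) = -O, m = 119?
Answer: -1176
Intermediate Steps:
Y = 14 (Y = 2*7 = 14)
Y + p(10, 2)*m = 14 - 1*10*119 = 14 - 10*119 = 14 - 1190 = -1176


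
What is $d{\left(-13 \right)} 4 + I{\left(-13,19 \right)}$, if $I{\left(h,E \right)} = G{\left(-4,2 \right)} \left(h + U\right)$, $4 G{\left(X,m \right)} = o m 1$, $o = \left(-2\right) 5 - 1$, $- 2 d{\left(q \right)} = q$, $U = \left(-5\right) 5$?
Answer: $235$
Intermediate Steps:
$U = -25$
$d{\left(q \right)} = - \frac{q}{2}$
$o = -11$ ($o = -10 - 1 = -11$)
$G{\left(X,m \right)} = - \frac{11 m}{4}$ ($G{\left(X,m \right)} = \frac{- 11 m 1}{4} = \frac{\left(-11\right) m}{4} = - \frac{11 m}{4}$)
$I{\left(h,E \right)} = \frac{275}{2} - \frac{11 h}{2}$ ($I{\left(h,E \right)} = \left(- \frac{11}{4}\right) 2 \left(h - 25\right) = - \frac{11 \left(-25 + h\right)}{2} = \frac{275}{2} - \frac{11 h}{2}$)
$d{\left(-13 \right)} 4 + I{\left(-13,19 \right)} = \left(- \frac{1}{2}\right) \left(-13\right) 4 + \left(\frac{275}{2} - - \frac{143}{2}\right) = \frac{13}{2} \cdot 4 + \left(\frac{275}{2} + \frac{143}{2}\right) = 26 + 209 = 235$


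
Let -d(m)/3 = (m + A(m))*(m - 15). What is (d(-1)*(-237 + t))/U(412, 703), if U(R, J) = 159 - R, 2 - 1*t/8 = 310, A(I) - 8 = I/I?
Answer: 1037184/253 ≈ 4099.5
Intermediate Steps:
A(I) = 9 (A(I) = 8 + I/I = 8 + 1 = 9)
t = -2464 (t = 16 - 8*310 = 16 - 2480 = -2464)
d(m) = -3*(-15 + m)*(9 + m) (d(m) = -3*(m + 9)*(m - 15) = -3*(9 + m)*(-15 + m) = -3*(-15 + m)*(9 + m))
(d(-1)*(-237 + t))/U(412, 703) = ((405 - 3*(-1)² + 18*(-1))*(-237 - 2464))/(159 - 1*412) = ((405 - 3*1 - 18)*(-2701))/(159 - 412) = ((405 - 3 - 18)*(-2701))/(-253) = (384*(-2701))*(-1/253) = -1037184*(-1/253) = 1037184/253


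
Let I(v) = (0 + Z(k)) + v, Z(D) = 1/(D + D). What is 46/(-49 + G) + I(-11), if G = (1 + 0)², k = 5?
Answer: -1423/120 ≈ -11.858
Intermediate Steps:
Z(D) = 1/(2*D)
I(v) = ⅒ + v (I(v) = (0 + (½)/5) + v = (0 + (½)*(⅕)) + v = (0 + ⅒) + v = ⅒ + v)
G = 1 (G = 1² = 1)
46/(-49 + G) + I(-11) = 46/(-49 + 1) + (⅒ - 11) = 46/(-48) - 109/10 = 46*(-1/48) - 109/10 = -23/24 - 109/10 = -1423/120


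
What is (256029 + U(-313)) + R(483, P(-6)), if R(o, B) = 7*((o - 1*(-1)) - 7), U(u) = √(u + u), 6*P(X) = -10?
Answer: 259368 + I*√626 ≈ 2.5937e+5 + 25.02*I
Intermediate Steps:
P(X) = -5/3 (P(X) = (⅙)*(-10) = -5/3)
U(u) = √2*√u (U(u) = √(2*u) = √2*√u)
R(o, B) = -42 + 7*o (R(o, B) = 7*((o + 1) - 7) = 7*((1 + o) - 7) = 7*(-6 + o) = -42 + 7*o)
(256029 + U(-313)) + R(483, P(-6)) = (256029 + √2*√(-313)) + (-42 + 7*483) = (256029 + √2*(I*√313)) + (-42 + 3381) = (256029 + I*√626) + 3339 = 259368 + I*√626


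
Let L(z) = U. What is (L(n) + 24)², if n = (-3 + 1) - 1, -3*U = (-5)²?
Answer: 2209/9 ≈ 245.44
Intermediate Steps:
U = -25/3 (U = -⅓*(-5)² = -⅓*25 = -25/3 ≈ -8.3333)
n = -3 (n = -2 - 1 = -3)
L(z) = -25/3
(L(n) + 24)² = (-25/3 + 24)² = (47/3)² = 2209/9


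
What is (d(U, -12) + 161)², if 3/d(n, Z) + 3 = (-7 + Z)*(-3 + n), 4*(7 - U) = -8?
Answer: 39413284/1521 ≈ 25913.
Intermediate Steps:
U = 9 (U = 7 - ¼*(-8) = 7 + 2 = 9)
d(n, Z) = 3/(-3 + (-7 + Z)*(-3 + n))
(d(U, -12) + 161)² = (3/(18 - 7*9 - 3*(-12) - 12*9) + 161)² = (3/(18 - 63 + 36 - 108) + 161)² = (3/(-117) + 161)² = (3*(-1/117) + 161)² = (-1/39 + 161)² = (6278/39)² = 39413284/1521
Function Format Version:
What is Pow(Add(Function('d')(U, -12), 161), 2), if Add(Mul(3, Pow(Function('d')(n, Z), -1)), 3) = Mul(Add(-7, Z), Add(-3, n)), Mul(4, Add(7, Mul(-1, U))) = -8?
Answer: Rational(39413284, 1521) ≈ 25913.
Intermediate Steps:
U = 9 (U = Add(7, Mul(Rational(-1, 4), -8)) = Add(7, 2) = 9)
Function('d')(n, Z) = Mul(3, Pow(Add(-3, Mul(Add(-7, Z), Add(-3, n))), -1))
Pow(Add(Function('d')(U, -12), 161), 2) = Pow(Add(Mul(3, Pow(Add(18, Mul(-7, 9), Mul(-3, -12), Mul(-12, 9)), -1)), 161), 2) = Pow(Add(Mul(3, Pow(Add(18, -63, 36, -108), -1)), 161), 2) = Pow(Add(Mul(3, Pow(-117, -1)), 161), 2) = Pow(Add(Mul(3, Rational(-1, 117)), 161), 2) = Pow(Add(Rational(-1, 39), 161), 2) = Pow(Rational(6278, 39), 2) = Rational(39413284, 1521)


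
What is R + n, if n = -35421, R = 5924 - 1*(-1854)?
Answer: -27643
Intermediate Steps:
R = 7778 (R = 5924 + 1854 = 7778)
R + n = 7778 - 35421 = -27643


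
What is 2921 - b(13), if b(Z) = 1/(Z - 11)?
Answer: 5841/2 ≈ 2920.5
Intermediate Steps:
b(Z) = 1/(-11 + Z)
2921 - b(13) = 2921 - 1/(-11 + 13) = 2921 - 1/2 = 2921 - 1*½ = 2921 - ½ = 5841/2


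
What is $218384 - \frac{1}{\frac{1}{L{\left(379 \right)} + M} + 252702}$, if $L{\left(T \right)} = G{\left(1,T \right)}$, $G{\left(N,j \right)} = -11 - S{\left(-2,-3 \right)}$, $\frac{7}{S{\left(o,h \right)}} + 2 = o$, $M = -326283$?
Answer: $\frac{72027152450494287}{329818816634} \approx 2.1838 \cdot 10^{5}$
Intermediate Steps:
$S{\left(o,h \right)} = \frac{7}{-2 + o}$
$G{\left(N,j \right)} = - \frac{37}{4}$ ($G{\left(N,j \right)} = -11 - \frac{7}{-2 - 2} = -11 - \frac{7}{-4} = -11 - 7 \left(- \frac{1}{4}\right) = -11 - - \frac{7}{4} = -11 + \frac{7}{4} = - \frac{37}{4}$)
$L{\left(T \right)} = - \frac{37}{4}$
$218384 - \frac{1}{\frac{1}{L{\left(379 \right)} + M} + 252702} = 218384 - \frac{1}{\frac{1}{- \frac{37}{4} - 326283} + 252702} = 218384 - \frac{1}{\frac{1}{- \frac{1305169}{4}} + 252702} = 218384 - \frac{1}{- \frac{4}{1305169} + 252702} = 218384 - \frac{1}{\frac{329818816634}{1305169}} = 218384 - \frac{1305169}{329818816634} = \frac{72027152450494287}{329818816634}$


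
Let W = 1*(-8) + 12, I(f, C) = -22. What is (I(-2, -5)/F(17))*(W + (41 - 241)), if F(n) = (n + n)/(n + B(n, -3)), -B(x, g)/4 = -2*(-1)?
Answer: 19404/17 ≈ 1141.4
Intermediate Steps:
B(x, g) = -8 (B(x, g) = -(-8)*(-1) = -4*2 = -8)
F(n) = 2*n/(-8 + n) (F(n) = (n + n)/(n - 8) = (2*n)/(-8 + n) = 2*n/(-8 + n))
W = 4 (W = -8 + 12 = 4)
(I(-2, -5)/F(17))*(W + (41 - 241)) = (-22/(2*17/(-8 + 17)))*(4 + (41 - 241)) = (-22/(2*17/9))*(4 - 200) = -22/(2*17*(⅑))*(-196) = -22/34/9*(-196) = -22*9/34*(-196) = -99/17*(-196) = 19404/17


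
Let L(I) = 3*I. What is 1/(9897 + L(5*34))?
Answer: 1/10407 ≈ 9.6089e-5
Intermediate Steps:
1/(9897 + L(5*34)) = 1/(9897 + 3*(5*34)) = 1/(9897 + 3*170) = 1/(9897 + 510) = 1/10407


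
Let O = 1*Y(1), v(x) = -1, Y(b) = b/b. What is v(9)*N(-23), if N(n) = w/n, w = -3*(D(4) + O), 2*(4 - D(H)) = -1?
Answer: -33/46 ≈ -0.71739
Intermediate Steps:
D(H) = 9/2 (D(H) = 4 - ½*(-1) = 4 + ½ = 9/2)
Y(b) = 1
O = 1 (O = 1*1 = 1)
w = -33/2 (w = -3*(9/2 + 1) = -3*11/2 = -33/2 ≈ -16.500)
N(n) = -33/(2*n)
v(9)*N(-23) = -(-33)/(2*(-23)) = -(-33)*(-1)/(2*23) = -1*33/46 = -33/46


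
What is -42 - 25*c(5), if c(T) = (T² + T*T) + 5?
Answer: -1417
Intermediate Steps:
c(T) = 5 + 2*T² (c(T) = (T² + T²) + 5 = 2*T² + 5 = 5 + 2*T²)
-42 - 25*c(5) = -42 - 25*(5 + 2*5²) = -42 - 25*(5 + 2*25) = -42 - 25*(5 + 50) = -42 - 25*55 = -42 - 1375 = -1417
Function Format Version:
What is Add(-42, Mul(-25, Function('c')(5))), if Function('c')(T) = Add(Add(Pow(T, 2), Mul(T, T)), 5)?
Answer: -1417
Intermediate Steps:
Function('c')(T) = Add(5, Mul(2, Pow(T, 2))) (Function('c')(T) = Add(Add(Pow(T, 2), Pow(T, 2)), 5) = Add(Mul(2, Pow(T, 2)), 5) = Add(5, Mul(2, Pow(T, 2))))
Add(-42, Mul(-25, Function('c')(5))) = Add(-42, Mul(-25, Add(5, Mul(2, Pow(5, 2))))) = Add(-42, Mul(-25, Add(5, Mul(2, 25)))) = Add(-42, Mul(-25, Add(5, 50))) = Add(-42, Mul(-25, 55)) = Add(-42, -1375) = -1417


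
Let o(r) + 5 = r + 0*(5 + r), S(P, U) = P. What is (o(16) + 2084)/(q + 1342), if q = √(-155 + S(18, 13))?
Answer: 2811490/1801101 - 2095*I*√137/1801101 ≈ 1.561 - 0.013615*I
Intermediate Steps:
o(r) = -5 + r (o(r) = -5 + (r + 0*(5 + r)) = -5 + (r + 0) = -5 + r)
q = I*√137 (q = √(-155 + 18) = √(-137) = I*√137 ≈ 11.705*I)
(o(16) + 2084)/(q + 1342) = ((-5 + 16) + 2084)/(I*√137 + 1342) = (11 + 2084)/(1342 + I*√137) = 2095/(1342 + I*√137)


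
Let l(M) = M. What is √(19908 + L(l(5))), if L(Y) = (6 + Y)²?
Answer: √20029 ≈ 141.52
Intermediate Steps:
√(19908 + L(l(5))) = √(19908 + (6 + 5)²) = √(19908 + 11²) = √(19908 + 121) = √20029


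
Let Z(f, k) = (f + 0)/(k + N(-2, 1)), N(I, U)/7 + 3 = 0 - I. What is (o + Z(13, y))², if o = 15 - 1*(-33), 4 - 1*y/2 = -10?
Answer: 1042441/441 ≈ 2363.8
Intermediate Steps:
N(I, U) = -21 - 7*I (N(I, U) = -21 + 7*(0 - I) = -21 + 7*(-I) = -21 - 7*I)
y = 28 (y = 8 - 2*(-10) = 8 + 20 = 28)
Z(f, k) = f/(-7 + k) (Z(f, k) = (f + 0)/(k + (-21 - 7*(-2))) = f/(k + (-21 + 14)) = f/(k - 7) = f/(-7 + k))
o = 48 (o = 15 + 33 = 48)
(o + Z(13, y))² = (48 + 13/(-7 + 28))² = (48 + 13/21)² = (1021/21)² = 1042441/441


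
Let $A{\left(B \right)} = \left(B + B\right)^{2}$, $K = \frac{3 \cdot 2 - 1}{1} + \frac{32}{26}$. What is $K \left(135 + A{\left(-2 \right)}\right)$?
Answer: $\frac{12231}{13} \approx 940.85$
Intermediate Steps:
$K = \frac{81}{13}$ ($K = \left(6 - 1\right) 1 + 32 \cdot \frac{1}{26} = 5 \cdot 1 + \frac{16}{13} = 5 + \frac{16}{13} = \frac{81}{13} \approx 6.2308$)
$A{\left(B \right)} = 4 B^{2}$ ($A{\left(B \right)} = \left(2 B\right)^{2} = 4 B^{2}$)
$K \left(135 + A{\left(-2 \right)}\right) = \frac{81 \left(135 + 4 \left(-2\right)^{2}\right)}{13} = \frac{81 \left(135 + 4 \cdot 4\right)}{13} = \frac{81 \left(135 + 16\right)}{13} = \frac{81}{13} \cdot 151 = \frac{12231}{13}$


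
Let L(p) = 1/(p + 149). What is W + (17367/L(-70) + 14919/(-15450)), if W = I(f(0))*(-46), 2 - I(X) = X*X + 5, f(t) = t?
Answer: 7066469677/5150 ≈ 1.3721e+6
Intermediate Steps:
I(X) = -3 - X**2 (I(X) = 2 - (X*X + 5) = 2 - (X**2 + 5) = 2 - (5 + X**2) = 2 + (-5 - X**2) = -3 - X**2)
L(p) = 1/(149 + p)
W = 138 (W = (-3 - 1*0**2)*(-46) = (-3 - 1*0)*(-46) = (-3 + 0)*(-46) = -3*(-46) = 138)
W + (17367/L(-70) + 14919/(-15450)) = 138 + (17367/(1/(149 - 70)) + 14919/(-15450)) = 138 + (17367/(1/79) + 14919*(-1/15450)) = 138 + (17367/(1/79) - 4973/5150) = 138 + (17367*79 - 4973/5150) = 138 + (1371993 - 4973/5150) = 138 + 7065758977/5150 = 7066469677/5150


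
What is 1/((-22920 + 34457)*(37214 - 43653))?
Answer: -1/74286743 ≈ -1.3461e-8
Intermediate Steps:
1/((-22920 + 34457)*(37214 - 43653)) = 1/(11537*(-6439)) = 1/(-74286743) = -1/74286743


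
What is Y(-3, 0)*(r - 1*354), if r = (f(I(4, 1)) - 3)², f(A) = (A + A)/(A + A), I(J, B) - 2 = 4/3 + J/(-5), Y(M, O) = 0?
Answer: 0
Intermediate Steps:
I(J, B) = 10/3 - J/5 (I(J, B) = 2 + (4/3 + J/(-5)) = 2 + (4*(⅓) + J*(-⅕)) = 2 + (4/3 - J/5) = 10/3 - J/5)
f(A) = 1 (f(A) = (2*A)/((2*A)) = (2*A)*(1/(2*A)) = 1)
r = 4 (r = (1 - 3)² = (-2)² = 4)
Y(-3, 0)*(r - 1*354) = 0*(4 - 1*354) = 0*(4 - 354) = 0*(-350) = 0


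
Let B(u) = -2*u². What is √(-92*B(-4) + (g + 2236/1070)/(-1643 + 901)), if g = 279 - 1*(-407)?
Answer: 8*√1811658737490/198485 ≈ 54.250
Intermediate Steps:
g = 686 (g = 279 + 407 = 686)
√(-92*B(-4) + (g + 2236/1070)/(-1643 + 901)) = √(-(-184)*(-4)² + (686 + 2236/1070)/(-1643 + 901)) = √(-(-184)*16 + (686 + 2236*(1/1070))/(-742)) = √(-92*(-32) + (686 + 1118/535)*(-1/742)) = √(2944 + (368128/535)*(-1/742)) = √(2944 - 184064/198485) = √(584155776/198485) = 8*√1811658737490/198485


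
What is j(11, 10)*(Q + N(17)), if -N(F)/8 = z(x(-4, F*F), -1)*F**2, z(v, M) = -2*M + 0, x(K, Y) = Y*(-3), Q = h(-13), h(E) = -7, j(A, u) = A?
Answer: -50941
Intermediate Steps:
Q = -7
x(K, Y) = -3*Y
z(v, M) = -2*M
N(F) = -16*F**2 (N(F) = -8*(-2*(-1))*F**2 = -16*F**2)
j(11, 10)*(Q + N(17)) = 11*(-7 - 16*17**2) = 11*(-7 - 16*289) = 11*(-7 - 4624) = 11*(-4631) = -50941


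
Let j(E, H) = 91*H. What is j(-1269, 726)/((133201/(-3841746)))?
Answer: -253808791236/133201 ≈ -1.9055e+6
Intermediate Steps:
j(-1269, 726)/((133201/(-3841746))) = (91*726)/((133201/(-3841746))) = 66066/((133201*(-1/3841746))) = 66066/(-133201/3841746) = 66066*(-3841746/133201) = -253808791236/133201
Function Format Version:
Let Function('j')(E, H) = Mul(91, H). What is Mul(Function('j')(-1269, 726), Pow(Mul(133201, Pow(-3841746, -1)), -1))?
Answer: Rational(-253808791236, 133201) ≈ -1.9055e+6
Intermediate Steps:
Mul(Function('j')(-1269, 726), Pow(Mul(133201, Pow(-3841746, -1)), -1)) = Mul(Mul(91, 726), Pow(Mul(133201, Pow(-3841746, -1)), -1)) = Mul(66066, Pow(Mul(133201, Rational(-1, 3841746)), -1)) = Mul(66066, Pow(Rational(-133201, 3841746), -1)) = Mul(66066, Rational(-3841746, 133201)) = Rational(-253808791236, 133201)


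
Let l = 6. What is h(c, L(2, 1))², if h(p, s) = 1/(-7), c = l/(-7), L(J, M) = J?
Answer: 1/49 ≈ 0.020408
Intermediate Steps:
c = -6/7 (c = 6/(-7) = 6*(-⅐) = -6/7 ≈ -0.85714)
h(p, s) = -⅐
h(c, L(2, 1))² = (-⅐)² = 1/49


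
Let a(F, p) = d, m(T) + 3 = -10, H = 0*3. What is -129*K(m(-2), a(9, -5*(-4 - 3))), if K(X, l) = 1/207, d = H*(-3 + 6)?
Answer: -43/69 ≈ -0.62319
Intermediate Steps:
H = 0
m(T) = -13 (m(T) = -3 - 10 = -13)
d = 0 (d = 0*(-3 + 6) = 0*3 = 0)
a(F, p) = 0
K(X, l) = 1/207
-129*K(m(-2), a(9, -5*(-4 - 3))) = -129*1/207 = -43/69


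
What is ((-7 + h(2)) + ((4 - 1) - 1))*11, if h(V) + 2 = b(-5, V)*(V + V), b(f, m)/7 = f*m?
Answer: -3157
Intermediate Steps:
b(f, m) = 7*f*m (b(f, m) = 7*(f*m) = 7*f*m)
h(V) = -2 - 70*V**2 (h(V) = -2 + (7*(-5)*V)*(V + V) = -2 + (-35*V)*(2*V) = -2 - 70*V**2)
((-7 + h(2)) + ((4 - 1) - 1))*11 = ((-7 + (-2 - 70*2**2)) + ((4 - 1) - 1))*11 = ((-7 + (-2 - 70*4)) + (3 - 1))*11 = ((-7 + (-2 - 280)) + 2)*11 = ((-7 - 282) + 2)*11 = (-289 + 2)*11 = -287*11 = -3157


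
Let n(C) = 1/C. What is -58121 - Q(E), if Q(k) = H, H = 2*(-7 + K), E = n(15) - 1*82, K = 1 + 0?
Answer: -58109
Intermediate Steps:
K = 1
E = -1229/15 (E = 1/15 - 1*82 = 1/15 - 82 = -1229/15 ≈ -81.933)
H = -12 (H = 2*(-7 + 1) = 2*(-6) = -12)
Q(k) = -12
-58121 - Q(E) = -58121 - 1*(-12) = -58121 + 12 = -58109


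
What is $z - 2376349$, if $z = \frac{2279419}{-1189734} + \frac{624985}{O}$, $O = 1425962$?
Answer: $- \frac{1007878839295010945}{424128868527} \approx -2.3764 \cdot 10^{6}$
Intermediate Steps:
$z = - \frac{626699743022}{424128868527}$ ($z = \frac{2279419}{-1189734} + \frac{624985}{1425962} = 2279419 \left(- \frac{1}{1189734}\right) + 624985 \cdot \frac{1}{1425962} = - \frac{2279419}{1189734} + \frac{624985}{1425962} = - \frac{626699743022}{424128868527} \approx -1.4776$)
$z - 2376349 = - \frac{626699743022}{424128868527} - 2376349 = - \frac{1007878839295010945}{424128868527}$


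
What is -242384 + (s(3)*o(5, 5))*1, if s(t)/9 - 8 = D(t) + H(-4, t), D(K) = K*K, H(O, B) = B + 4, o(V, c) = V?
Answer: -241304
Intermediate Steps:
H(O, B) = 4 + B
D(K) = K²
s(t) = 108 + 9*t + 9*t² (s(t) = 72 + 9*(t² + (4 + t)) = 72 + 9*(4 + t + t²) = 72 + (36 + 9*t + 9*t²) = 108 + 9*t + 9*t²)
-242384 + (s(3)*o(5, 5))*1 = -242384 + ((108 + 9*3 + 9*3²)*5)*1 = -242384 + ((108 + 27 + 9*9)*5)*1 = -242384 + ((108 + 27 + 81)*5)*1 = -242384 + (216*5)*1 = -242384 + 1080*1 = -242384 + 1080 = -241304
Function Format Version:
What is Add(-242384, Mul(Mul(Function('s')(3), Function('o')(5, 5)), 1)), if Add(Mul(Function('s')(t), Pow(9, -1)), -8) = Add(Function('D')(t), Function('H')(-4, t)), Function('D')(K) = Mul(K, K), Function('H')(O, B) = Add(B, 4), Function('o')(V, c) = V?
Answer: -241304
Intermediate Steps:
Function('H')(O, B) = Add(4, B)
Function('D')(K) = Pow(K, 2)
Function('s')(t) = Add(108, Mul(9, t), Mul(9, Pow(t, 2))) (Function('s')(t) = Add(72, Mul(9, Add(Pow(t, 2), Add(4, t)))) = Add(72, Mul(9, Add(4, t, Pow(t, 2)))) = Add(72, Add(36, Mul(9, t), Mul(9, Pow(t, 2)))) = Add(108, Mul(9, t), Mul(9, Pow(t, 2))))
Add(-242384, Mul(Mul(Function('s')(3), Function('o')(5, 5)), 1)) = Add(-242384, Mul(Mul(Add(108, Mul(9, 3), Mul(9, Pow(3, 2))), 5), 1)) = Add(-242384, Mul(Mul(Add(108, 27, Mul(9, 9)), 5), 1)) = Add(-242384, Mul(Mul(Add(108, 27, 81), 5), 1)) = Add(-242384, Mul(Mul(216, 5), 1)) = Add(-242384, Mul(1080, 1)) = Add(-242384, 1080) = -241304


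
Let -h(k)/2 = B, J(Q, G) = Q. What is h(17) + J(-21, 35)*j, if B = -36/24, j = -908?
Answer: 19071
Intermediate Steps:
B = -3/2 (B = -36*1/24 = -3/2 ≈ -1.5000)
h(k) = 3 (h(k) = -2*(-3/2) = 3)
h(17) + J(-21, 35)*j = 3 - 21*(-908) = 3 + 19068 = 19071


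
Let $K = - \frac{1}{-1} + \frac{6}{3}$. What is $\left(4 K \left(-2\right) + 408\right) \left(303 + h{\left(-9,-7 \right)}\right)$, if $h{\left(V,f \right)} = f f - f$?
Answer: $137856$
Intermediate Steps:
$h{\left(V,f \right)} = f^{2} - f$
$K = 3$ ($K = \left(-1\right) \left(-1\right) + 6 \cdot \frac{1}{3} = 1 + 2 = 3$)
$\left(4 K \left(-2\right) + 408\right) \left(303 + h{\left(-9,-7 \right)}\right) = \left(4 \cdot 3 \left(-2\right) + 408\right) \left(303 - 7 \left(-1 - 7\right)\right) = \left(12 \left(-2\right) + 408\right) \left(303 - -56\right) = \left(-24 + 408\right) \left(303 + 56\right) = 384 \cdot 359 = 137856$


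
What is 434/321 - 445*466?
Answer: -66565336/321 ≈ -2.0737e+5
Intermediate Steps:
434/321 - 445*466 = 434*(1/321) - 207370 = 434/321 - 207370 = -66565336/321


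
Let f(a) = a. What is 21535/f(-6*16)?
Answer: -21535/96 ≈ -224.32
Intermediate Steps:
21535/f(-6*16) = 21535/((-6*16)) = 21535/(-96) = 21535*(-1/96) = -21535/96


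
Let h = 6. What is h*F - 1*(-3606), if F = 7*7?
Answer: 3900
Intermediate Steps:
F = 49
h*F - 1*(-3606) = 6*49 - 1*(-3606) = 294 + 3606 = 3900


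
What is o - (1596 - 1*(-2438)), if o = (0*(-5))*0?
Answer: -4034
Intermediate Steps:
o = 0 (o = 0*0 = 0)
o - (1596 - 1*(-2438)) = 0 - (1596 - 1*(-2438)) = 0 - (1596 + 2438) = 0 - 1*4034 = 0 - 4034 = -4034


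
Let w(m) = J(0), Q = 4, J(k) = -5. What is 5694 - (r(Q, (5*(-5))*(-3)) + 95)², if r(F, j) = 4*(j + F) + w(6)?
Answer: -159142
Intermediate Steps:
w(m) = -5
r(F, j) = -5 + 4*F + 4*j (r(F, j) = 4*(j + F) - 5 = 4*(F + j) - 5 = (4*F + 4*j) - 5 = -5 + 4*F + 4*j)
5694 - (r(Q, (5*(-5))*(-3)) + 95)² = 5694 - ((-5 + 4*4 + 4*((5*(-5))*(-3))) + 95)² = 5694 - ((-5 + 16 + 4*(-25*(-3))) + 95)² = 5694 - ((-5 + 16 + 4*75) + 95)² = 5694 - ((-5 + 16 + 300) + 95)² = 5694 - (311 + 95)² = 5694 - 1*406² = 5694 - 1*164836 = 5694 - 164836 = -159142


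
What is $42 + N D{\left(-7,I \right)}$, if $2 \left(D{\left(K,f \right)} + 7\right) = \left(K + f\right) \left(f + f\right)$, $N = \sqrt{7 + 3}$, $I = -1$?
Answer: $42 + \sqrt{10} \approx 45.162$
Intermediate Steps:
$N = \sqrt{10} \approx 3.1623$
$D{\left(K,f \right)} = -7 + f \left(K + f\right)$ ($D{\left(K,f \right)} = -7 + \frac{\left(K + f\right) \left(f + f\right)}{2} = -7 + \frac{\left(K + f\right) 2 f}{2} = -7 + \frac{2 f \left(K + f\right)}{2} = -7 + f \left(K + f\right)$)
$42 + N D{\left(-7,I \right)} = 42 + \sqrt{10} \left(-7 + \left(-1\right)^{2} - -7\right) = 42 + \sqrt{10} \left(-7 + 1 + 7\right) = 42 + \sqrt{10} \cdot 1 = 42 + \sqrt{10}$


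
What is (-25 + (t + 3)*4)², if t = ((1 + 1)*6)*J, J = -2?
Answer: 11881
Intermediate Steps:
t = -24 (t = ((1 + 1)*6)*(-2) = (2*6)*(-2) = 12*(-2) = -24)
(-25 + (t + 3)*4)² = (-25 + (-24 + 3)*4)² = (-25 - 21*4)² = (-25 - 84)² = (-109)² = 11881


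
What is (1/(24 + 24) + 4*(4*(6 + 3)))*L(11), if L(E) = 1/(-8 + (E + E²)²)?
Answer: 6913/835968 ≈ 0.0082695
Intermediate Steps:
(1/(24 + 24) + 4*(4*(6 + 3)))*L(11) = (1/(24 + 24) + 4*(4*(6 + 3)))/(-8 + 11²*(1 + 11)²) = (1/48 + 4*(4*9))/(-8 + 121*12²) = (1/48 + 4*36)/(-8 + 121*144) = (1/48 + 144)/(-8 + 17424) = (6913/48)/17416 = (6913/48)*(1/17416) = 6913/835968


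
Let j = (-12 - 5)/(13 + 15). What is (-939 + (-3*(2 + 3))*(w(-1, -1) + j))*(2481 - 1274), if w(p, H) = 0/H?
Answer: -31426659/28 ≈ -1.1224e+6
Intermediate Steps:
w(p, H) = 0
j = -17/28 ≈ -0.60714
(-939 + (-3*(2 + 3))*(w(-1, -1) + j))*(2481 - 1274) = (-939 + (-3*(2 + 3))*(0 - 17/28))*(2481 - 1274) = (-939 - 3*5*(-17/28))*1207 = (-939 - 15*(-17/28))*1207 = (-939 + 255/28)*1207 = -26037/28*1207 = -31426659/28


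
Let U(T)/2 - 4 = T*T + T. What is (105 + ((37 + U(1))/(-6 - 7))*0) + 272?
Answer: 377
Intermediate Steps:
U(T) = 8 + 2*T + 2*T² (U(T) = 8 + 2*(T*T + T) = 8 + 2*(T² + T) = 8 + 2*(T + T²) = 8 + (2*T + 2*T²) = 8 + 2*T + 2*T²)
(105 + ((37 + U(1))/(-6 - 7))*0) + 272 = (105 + ((37 + (8 + 2*1 + 2*1²))/(-6 - 7))*0) + 272 = (105 + ((37 + (8 + 2 + 2*1))/(-13))*0) + 272 = (105 + ((37 + (8 + 2 + 2))*(-1/13))*0) + 272 = (105 + ((37 + 12)*(-1/13))*0) + 272 = (105 + (49*(-1/13))*0) + 272 = (105 - 49/13*0) + 272 = (105 + 0) + 272 = 105 + 272 = 377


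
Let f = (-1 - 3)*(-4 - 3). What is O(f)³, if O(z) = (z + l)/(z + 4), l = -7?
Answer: 9261/32768 ≈ 0.28262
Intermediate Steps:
f = 28 (f = -4*(-7) = 28)
O(z) = (-7 + z)/(4 + z) (O(z) = (z - 7)/(z + 4) = (-7 + z)/(4 + z))
O(f)³ = ((-7 + 28)/(4 + 28))³ = (21/32)³ = 9261/32768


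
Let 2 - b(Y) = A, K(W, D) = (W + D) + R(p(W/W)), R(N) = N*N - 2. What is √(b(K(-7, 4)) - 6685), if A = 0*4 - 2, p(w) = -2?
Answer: I*√6681 ≈ 81.737*I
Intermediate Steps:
R(N) = -2 + N² (R(N) = N² - 2 = -2 + N²)
K(W, D) = 2 + D + W (K(W, D) = (W + D) + (-2 + (-2)²) = (D + W) + (-2 + 4) = (D + W) + 2 = 2 + D + W)
A = -2 (A = 0 - 2 = -2)
b(Y) = 4 (b(Y) = 2 - 1*(-2) = 2 + 2 = 4)
√(b(K(-7, 4)) - 6685) = √(4 - 6685) = √(-6681) = I*√6681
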